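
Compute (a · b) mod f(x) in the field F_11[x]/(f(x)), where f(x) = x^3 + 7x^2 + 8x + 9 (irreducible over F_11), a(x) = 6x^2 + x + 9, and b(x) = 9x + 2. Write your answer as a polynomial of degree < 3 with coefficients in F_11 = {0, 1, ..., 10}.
a · b ≡ 6x^2 + 3x + 5 (mod f(x))

Multiply in F_11[x]: a(x)·b(x) = (6x^2 + x + 9)·(9x + 2) = 10x^3 + 10x^2 + 6x + 7. This has degree ≥ 3, so divide by f(x) over F_11: 10x^3 + 10x^2 + 6x + 7 = (10)·(x^3 + 7x^2 + 8x + 9) + (6x^2 + 3x + 5). Hence a·b ≡ 6x^2 + 3x + 5 (mod f). (F_11[x]/(f) is a field with 11^3 = 1331 elements since f is irreducible of degree 3.)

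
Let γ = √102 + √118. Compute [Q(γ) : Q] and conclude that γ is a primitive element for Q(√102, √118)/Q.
[Q(γ) : Q] = 4 (equivalently, Q(γ) = Q(√102, √118))

Obviously Q(γ) ⊆ Q(√102, √118), and [Q(√102, √118):Q] = 4 (since 102, 118 are distinct squarefree integers > 1 with 12036 not a perfect square). To show equality we compute the minimal polynomial of γ. From γ = √102 + √118: γ^2 = 102 + 2√(12036) + 118 = 220 + 2√(12036), so γ^2 - 220 = 2√(12036); squaring, (γ^2 - 220)^2 = 4·12036, i.e. γ^4 - 440γ^2 + 48400 - 48144 = 0, i.e. γ^4 - 440γ^2 + 256 = 0. So γ is a root of x^4 - 440x^2 + 256. This polynomial is irreducible over Q: it has no rational root (each ±√102 ± √118 is irrational), and any factorization into two quadratics over Q would force √(12036) ∈ Q (pairing opposite roots) or √102, √118 ∈ Q (other pairings), all impossible. Hence [Q(γ):Q] = 4 = [Q(√102, √118):Q], so Q(γ) = Q(√102, √118).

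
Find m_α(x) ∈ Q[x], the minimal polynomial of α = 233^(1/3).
m_α(x) = x^3 - 233

α satisfies α^3 = 233, so x^3 - 233 annihilates α. By the rational root test, a rational root p/q (in lowest terms) of x^3 - 233 would satisfy p^3 = 233 q^3, forcing q = 1 and p^3 = 233; but 233 is not a perfect cube, contradiction. A monic cubic over Q with no rational root is irreducible (any nontrivial factorization would include a linear factor). Hence x^3 - 233 is the minimal polynomial of α, and in particular [Q(α):Q] = 3.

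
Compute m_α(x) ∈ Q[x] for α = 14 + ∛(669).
m_α(x) = x^3 - 42x^2 + 588x - 3413

Set β = α - 14 = ∛(669), so β^3 = 669. Then (α - 14)^3 - 669 = 0, i.e. α is a root of g(x) = (x - 14)^3 - 669 = x^3 - 42x^2 + 588x - 3413. Since g(x) = h(x - 14) where h(x) = x^3 - 669, and h is irreducible over Q (because 669 is not a perfect cube, so h has no rational root, and a monic cubic with no rational root is irreducible), g is also irreducible (irreducibility is preserved under the substitution x → x - 14). Hence m_α(x) = x^3 - 42x^2 + 588x - 3413.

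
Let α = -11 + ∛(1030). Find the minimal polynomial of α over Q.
m_α(x) = x^3 + 33x^2 + 363x + 301

Set β = α + 11 = ∛(1030), so β^3 = 1030. Then (α + 11)^3 - 1030 = 0, i.e. α is a root of g(x) = (x + 11)^3 - 1030 = x^3 + 33x^2 + 363x + 301. Since g(x) = h(x + 11) where h(x) = x^3 - 1030, and h is irreducible over Q (because 1030 is not a perfect cube, so h has no rational root, and a monic cubic with no rational root is irreducible), g is also irreducible (irreducibility is preserved under the substitution x → x + 11). Hence m_α(x) = x^3 + 33x^2 + 363x + 301.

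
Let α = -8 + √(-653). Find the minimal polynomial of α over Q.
m_α(x) = x^2 + 16x + 717

From α + 8 = √(-653), squaring gives (α + 8)^2 = -653, i.e. α^2 + 16α + 64 = -653, so α^2 + 16α + 717 = 0. The discriminant of x^2 + 16x + 717 is (16)^2 - 4·(717) = 256 - 2868 = -2612, and 4·(-653) is not a perfect square in Q since -653 is squarefree and ≠ 1. Hence x^2 + 16x + 717 is irreducible over Q and is the minimal polynomial of α.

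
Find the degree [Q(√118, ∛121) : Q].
[Q(√118, ∛121) : Q] = 6

Let L = Q(√118, ∛121). Since Q(√118) ⊂ L and [Q(√118):Q] = 2, the tower law gives 2 | [L:Q]. Likewise Q(∛121) ⊂ L with [Q(∛121):Q] = 3 (because 121 is not a perfect cube), so 3 | [L:Q]. As gcd(2,3) = 1, [L:Q] is divisible by 6. Conversely L is generated over Q by √118 and ∛121, so [L:Q] ≤ 2·3 = 6. Therefore [Q(√118, ∛121) : Q] = 6.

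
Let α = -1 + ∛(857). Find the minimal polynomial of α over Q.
m_α(x) = x^3 + 3x^2 + 3x - 856

Set β = α + 1 = ∛(857), so β^3 = 857. Then (α + 1)^3 - 857 = 0, i.e. α is a root of g(x) = (x + 1)^3 - 857 = x^3 + 3x^2 + 3x - 856. Since g(x) = h(x + 1) where h(x) = x^3 - 857, and h is irreducible over Q (because 857 is not a perfect cube, so h has no rational root, and a monic cubic with no rational root is irreducible), g is also irreducible (irreducibility is preserved under the substitution x → x + 1). Hence m_α(x) = x^3 + 3x^2 + 3x - 856.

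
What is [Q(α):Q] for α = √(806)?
[Q(α):Q] = 2

[Q(α):Q] equals the degree of the minimal polynomial of α. Here α^2 = 806 and x^2 - 806 is irreducible (d = 806 is squarefree, ≠ 1, hence not a square), so deg(m_α) = 2. Thus [Q(α):Q] = 2.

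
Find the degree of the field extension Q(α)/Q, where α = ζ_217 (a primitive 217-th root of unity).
[Q(α):Q] = 180

The minimal polynomial of ζ_217 over Q is the 217-th cyclotomic polynomial Φ_217(x), which is irreducible over Q and has degree φ(217) = 180. Hence [Q(α):Q] = φ(217) = 180.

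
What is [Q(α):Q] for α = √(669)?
[Q(α):Q] = 2

[Q(α):Q] equals the degree of the minimal polynomial of α. Here α^2 = 669 and x^2 - 669 is irreducible (d = 669 is squarefree, ≠ 1, hence not a square), so deg(m_α) = 2. Thus [Q(α):Q] = 2.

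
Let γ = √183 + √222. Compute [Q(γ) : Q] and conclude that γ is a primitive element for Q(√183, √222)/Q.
[Q(γ) : Q] = 4 (equivalently, Q(γ) = Q(√183, √222))

Obviously Q(γ) ⊆ Q(√183, √222), and [Q(√183, √222):Q] = 4 (since 183, 222 are distinct squarefree integers > 1 with 40626 not a perfect square). To show equality we compute the minimal polynomial of γ. From γ = √183 + √222: γ^2 = 183 + 2√(40626) + 222 = 405 + 2√(40626), so γ^2 - 405 = 2√(40626); squaring, (γ^2 - 405)^2 = 4·40626, i.e. γ^4 - 810γ^2 + 164025 - 162504 = 0, i.e. γ^4 - 810γ^2 + 1521 = 0. So γ is a root of x^4 - 810x^2 + 1521. This polynomial is irreducible over Q: it has no rational root (each ±√183 ± √222 is irrational), and any factorization into two quadratics over Q would force √(40626) ∈ Q (pairing opposite roots) or √183, √222 ∈ Q (other pairings), all impossible. Hence [Q(γ):Q] = 4 = [Q(√183, √222):Q], so Q(γ) = Q(√183, √222).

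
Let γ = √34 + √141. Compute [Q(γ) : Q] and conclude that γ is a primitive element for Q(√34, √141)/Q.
[Q(γ) : Q] = 4 (equivalently, Q(γ) = Q(√34, √141))

Obviously Q(γ) ⊆ Q(√34, √141), and [Q(√34, √141):Q] = 4 (since 34, 141 are distinct squarefree integers > 1 with 4794 not a perfect square). To show equality we compute the minimal polynomial of γ. From γ = √34 + √141: γ^2 = 34 + 2√(4794) + 141 = 175 + 2√(4794), so γ^2 - 175 = 2√(4794); squaring, (γ^2 - 175)^2 = 4·4794, i.e. γ^4 - 350γ^2 + 30625 - 19176 = 0, i.e. γ^4 - 350γ^2 + 11449 = 0. So γ is a root of x^4 - 350x^2 + 11449. This polynomial is irreducible over Q: it has no rational root (each ±√34 ± √141 is irrational), and any factorization into two quadratics over Q would force √(4794) ∈ Q (pairing opposite roots) or √34, √141 ∈ Q (other pairings), all impossible. Hence [Q(γ):Q] = 4 = [Q(√34, √141):Q], so Q(γ) = Q(√34, √141).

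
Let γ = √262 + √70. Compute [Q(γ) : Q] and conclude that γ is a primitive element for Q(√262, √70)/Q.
[Q(γ) : Q] = 4 (equivalently, Q(γ) = Q(√262, √70))

Obviously Q(γ) ⊆ Q(√262, √70), and [Q(√262, √70):Q] = 4 (since 262, 70 are distinct squarefree integers > 1 with 18340 not a perfect square). To show equality we compute the minimal polynomial of γ. From γ = √262 + √70: γ^2 = 262 + 2√(18340) + 70 = 332 + 2√(18340), so γ^2 - 332 = 2√(18340); squaring, (γ^2 - 332)^2 = 4·18340, i.e. γ^4 - 664γ^2 + 110224 - 73360 = 0, i.e. γ^4 - 664γ^2 + 36864 = 0. So γ is a root of x^4 - 664x^2 + 36864. This polynomial is irreducible over Q: it has no rational root (each ±√262 ± √70 is irrational), and any factorization into two quadratics over Q would force √(18340) ∈ Q (pairing opposite roots) or √262, √70 ∈ Q (other pairings), all impossible. Hence [Q(γ):Q] = 4 = [Q(√262, √70):Q], so Q(γ) = Q(√262, √70).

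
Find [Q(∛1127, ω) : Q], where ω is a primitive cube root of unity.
[Q(∛1127, ω) : Q] = 6

[Q(∛1127):Q] = 3 (min poly x^3 - 1127, irreducible since 1127 is not a perfect cube). [Q(ω):Q] = 2 (min poly x^2 + x + 1). Since Q(∛1127) ⊂ R and ω ∉ R, we have ω ∉ Q(∛1127), so x^2 + x + 1 remains irreducible over Q(∛1127) and [Q(∛1127, ω) : Q(∛1127)] = 2. By the tower law, [Q(∛1127, ω) : Q] = 3 · 2 = 6. (In fact Q(∛1127, ω) is the splitting field of x^3 - 1127 over Q.)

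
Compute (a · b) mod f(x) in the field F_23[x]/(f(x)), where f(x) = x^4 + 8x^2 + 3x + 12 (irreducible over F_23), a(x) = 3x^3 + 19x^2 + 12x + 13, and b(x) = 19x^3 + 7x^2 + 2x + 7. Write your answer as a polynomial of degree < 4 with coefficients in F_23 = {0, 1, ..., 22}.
a · b ≡ 15x^3 + 4x^2 + 2x + 9 (mod f(x))

Multiply in F_23[x]: a(x)·b(x) = (3x^3 + 19x^2 + 12x + 13)·(19x^3 + 7x^2 + 2x + 7) = 11x^6 + 14x^5 + 22x^4 + 22x^3 + 18x^2 + 18x + 22. This has degree ≥ 4, so divide by f(x) over F_23: 11x^6 + 14x^5 + 22x^4 + 22x^3 + 18x^2 + 18x + 22 = (11x^2 + 14x + 3)·(x^4 + 8x^2 + 3x + 12) + (15x^3 + 4x^2 + 2x + 9). Hence a·b ≡ 15x^3 + 4x^2 + 2x + 9 (mod f). (F_23[x]/(f) is a field with 23^4 = 279841 elements since f is irreducible of degree 4.)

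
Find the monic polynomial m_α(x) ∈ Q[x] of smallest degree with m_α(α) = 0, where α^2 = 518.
m_α(x) = x^2 - 518

α satisfies α^2 - 518 = 0, so x^2 - 518 annihilates α. Since d = 518 is squarefree and ≠ 1, it is not a perfect square in Q, so x^2 - 518 has no rational root and is therefore irreducible over Q (a degree-2 polynomial over a field is irreducible iff it has no root). Hence m_α(x) = x^2 - 518.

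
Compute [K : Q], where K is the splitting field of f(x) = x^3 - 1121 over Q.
[K : Q] = 6

The roots of x^3 - 1121 are ∛1121, ω∛1121, ω^2∛1121 where ω = e^(2πi/3) is a primitive cube root of unity, so K = Q(∛1121, ω). Now [Q(∛1121):Q] = 3 (since 1121 is not a perfect cube, x^3 - 1121 is irreducible) and [Q(ω):Q] = 2. Both 2 and 3 divide [K:Q], and [K:Q] ≤ 3·2 = 6, so [K:Q] = 6. (Equivalently: Q(∛1121) ⊂ R but ω ∉ R, so [K : Q(∛1121)] = 2.)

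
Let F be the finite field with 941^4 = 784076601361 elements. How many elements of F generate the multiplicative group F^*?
There are φ(784076601360) = 187688337408 primitive elements

F_q^* is cyclic of order q - 1 = 784076601360. A cyclic group of order m has exactly φ(m) generators. Here m = 784076601360 = 2^4 · 3 · 5 · 13 · 47 · 157 · 34057, so the number of primitive elements is φ(784076601360) = 187688337408.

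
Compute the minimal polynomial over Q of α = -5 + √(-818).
m_α(x) = x^2 + 10x + 843

From α + 5 = √(-818), squaring gives (α + 5)^2 = -818, i.e. α^2 + 10α + 25 = -818, so α^2 + 10α + 843 = 0. The discriminant of x^2 + 10x + 843 is (10)^2 - 4·(843) = 100 - 3372 = -3272, and 4·(-818) is not a perfect square in Q since -818 is squarefree and ≠ 1. Hence x^2 + 10x + 843 is irreducible over Q and is the minimal polynomial of α.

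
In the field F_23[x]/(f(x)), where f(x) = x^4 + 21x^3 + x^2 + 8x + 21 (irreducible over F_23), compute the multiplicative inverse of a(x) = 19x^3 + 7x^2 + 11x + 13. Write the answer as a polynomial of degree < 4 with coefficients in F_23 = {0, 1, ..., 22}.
a(x)^(-1) ≡ 17x^3 + 10x^2 + 11x + 8 (mod f(x))

Since f is irreducible over F_23, F_23[x]/(f) is a field and a(x) ≠ 0 has an inverse. Apply the extended Euclidean algorithm to f(x) and a(x) in F_23[x]: f(x) = (17x + 13)·a(x) + (22x^2 + 12x + 13);  a(x) = (4x + 18)·(22x^2 + 12x + 13) + (19x + 9);  (22x^2 + 12x + 13) = (6x + 22)·(19x + 9) + (22). The last nonzero remainder is the constant 22 = gcd(f, a) in F_23. Back-substituting through the division chain expresses 22 = s(x)·a(x) + t(x)·f(x) with s(x) ≡ 6x^3 + 13x^2 + 12x + 15 (mod f), so (6x^3 + 13x^2 + 12x + 15)·a(x) ≡ 22 (mod f). Multiplying by 22^(-1) ≡ 22 in F_23 gives a(x)^(-1) ≡ 22·(6x^3 + 13x^2 + 12x + 15) ≡ 17x^3 + 10x^2 + 11x + 8 (mod f). Check: (19x^3 + 7x^2 + 11x + 13)·(17x^3 + 10x^2 + 11x + 8) = x^6 + 10x^5 + 6x^4 + 8x^3 + 8x^2 + x + 12 ≡ 1 (mod x^4 + 21x^3 + x^2 + 8x + 21).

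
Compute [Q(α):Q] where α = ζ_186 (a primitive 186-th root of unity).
[Q(α):Q] = 60

The minimal polynomial of ζ_186 over Q is the 186-th cyclotomic polynomial Φ_186(x), which is irreducible over Q and has degree φ(186) = 60. Hence [Q(α):Q] = φ(186) = 60.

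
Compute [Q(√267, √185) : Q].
[Q(√267, √185) : Q] = 4

[Q(√267):Q] = 2 (min poly x^2 - 267, irreducible since 267 is squarefree > 1). For the top step, suppose √185 ∈ Q(√267), say √185 = c + d√267 with c, d ∈ Q. Squaring: 185 = c^2 + 267d^2 + 2cd√267. Since √267 ∉ Q this forces 2cd = 0. If d = 0 then √185 = c ∈ Q, contradicting 185 squarefree > 1. If c = 0 then 185 = 267d^2, so 267·185 = (267d)^2 is a perfect square in Q — but 267·185 = 49395 is not a perfect square (since 267 and 185 are distinct squarefree integers). Contradiction. Hence √185 ∉ Q(√267), so x^2 - 185 stays irreducible over Q(√267) and [Q(√267, √185) : Q(√267)] = 2. By the tower law, [Q(√267, √185) : Q] = 2 · 2 = 4.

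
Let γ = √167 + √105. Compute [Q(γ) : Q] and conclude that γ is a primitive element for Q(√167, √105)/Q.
[Q(γ) : Q] = 4 (equivalently, Q(γ) = Q(√167, √105))

Obviously Q(γ) ⊆ Q(√167, √105), and [Q(√167, √105):Q] = 4 (since 167, 105 are distinct squarefree integers > 1 with 17535 not a perfect square). To show equality we compute the minimal polynomial of γ. From γ = √167 + √105: γ^2 = 167 + 2√(17535) + 105 = 272 + 2√(17535), so γ^2 - 272 = 2√(17535); squaring, (γ^2 - 272)^2 = 4·17535, i.e. γ^4 - 544γ^2 + 73984 - 70140 = 0, i.e. γ^4 - 544γ^2 + 3844 = 0. So γ is a root of x^4 - 544x^2 + 3844. This polynomial is irreducible over Q: it has no rational root (each ±√167 ± √105 is irrational), and any factorization into two quadratics over Q would force √(17535) ∈ Q (pairing opposite roots) or √167, √105 ∈ Q (other pairings), all impossible. Hence [Q(γ):Q] = 4 = [Q(√167, √105):Q], so Q(γ) = Q(√167, √105).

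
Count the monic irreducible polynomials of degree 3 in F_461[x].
There are 32657240 monic irreducible polynomials of degree 3 over F_461

Each element of F_{461^3} that lies in no proper subfield is a root of exactly one monic irreducible of degree 3 over F_461, and each such polynomial has 3 distinct roots in F_{461^3}. By Möbius inversion the count is N_461(3) = (1/3) Σ_{d|3} μ(3/d) · 461^d = (1/3)(μ(3)·461^1 + μ(1)·461^3) = 97971720/3 = 32657240.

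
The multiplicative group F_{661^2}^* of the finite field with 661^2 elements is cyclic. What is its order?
|F_{661^2}^*| = 436920

F_{661^2} has 661^2 = 436921 elements; its multiplicative group consists of all nonzero elements, so |F_{661^2}^*| = 436921 - 1 = 436920. (It is cyclic since any finite subgroup of the multiplicative group of a field is cyclic.)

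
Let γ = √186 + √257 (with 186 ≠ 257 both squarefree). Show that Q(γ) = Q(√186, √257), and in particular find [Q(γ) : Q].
[Q(γ) : Q] = 4 (equivalently, Q(γ) = Q(√186, √257))

Obviously Q(γ) ⊆ Q(√186, √257), and [Q(√186, √257):Q] = 4 (since 186, 257 are distinct squarefree integers > 1 with 47802 not a perfect square). To show equality we compute the minimal polynomial of γ. From γ = √186 + √257: γ^2 = 186 + 2√(47802) + 257 = 443 + 2√(47802), so γ^2 - 443 = 2√(47802); squaring, (γ^2 - 443)^2 = 4·47802, i.e. γ^4 - 886γ^2 + 196249 - 191208 = 0, i.e. γ^4 - 886γ^2 + 5041 = 0. So γ is a root of x^4 - 886x^2 + 5041. This polynomial is irreducible over Q: it has no rational root (each ±√186 ± √257 is irrational), and any factorization into two quadratics over Q would force √(47802) ∈ Q (pairing opposite roots) or √186, √257 ∈ Q (other pairings), all impossible. Hence [Q(γ):Q] = 4 = [Q(√186, √257):Q], so Q(γ) = Q(√186, √257).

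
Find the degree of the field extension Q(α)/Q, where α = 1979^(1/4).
[Q(α):Q] = 4

α is a root of x^4 - 1979. By Eisenstein's criterion at the prime p = 1979 (which divides the constant term 1979 but p^2 = 3916441 does not, since 1979 is squarefree), x^4 - 1979 is irreducible over Q. Hence [Q(α):Q] = 4.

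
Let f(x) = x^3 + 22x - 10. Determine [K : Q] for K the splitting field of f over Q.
[K : Q] = 6

By the rational root test, any rational root of the monic integer polynomial f(x) = x^3 + 22x - 10 must be an integer dividing the constant term -10, i.e. one of ±{1, 2, 5, 10}. Evaluating: f(1) = 13, f(-1) = -33, f(2) = 42, f(-2) = -62, f(5) = 225, f(-5) = -245, f(10) = 1210, f(-10) = -1230; none is 0, so f has no rational root and is therefore irreducible over Q (a cubic with no linear factor over a field is irreducible). For an irreducible cubic, the Galois group is A_3 or S_3 according as the discriminant disc(f) = -4a^3 - 27b^2 = -4·(22)^3 - 27·(-10)^2 = -45292 is or is not a square in Q. Here disc(f) = -45292 is not a perfect square in Q, so the Galois group of f over Q is not contained in A_3 and must be all of S_3. The splitting field has degree |S_3| = 6 over Q, so [K : Q] = 6.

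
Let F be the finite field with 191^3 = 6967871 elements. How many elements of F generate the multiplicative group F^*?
There are φ(6967870) = 2021760 primitive elements

F_q^* is cyclic of order q - 1 = 6967870. A cyclic group of order m has exactly φ(m) generators. Here m = 6967870 = 2 · 5 · 7 · 13^2 · 19 · 31, so the number of primitive elements is φ(6967870) = 2021760.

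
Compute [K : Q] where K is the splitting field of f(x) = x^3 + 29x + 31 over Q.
[K : Q] = 6

By the rational root test, any rational root of the monic integer polynomial f(x) = x^3 + 29x + 31 must be an integer dividing the constant term 31, i.e. one of ±{1, 31}. Evaluating: f(1) = 61, f(-1) = 1, f(31) = 30721, f(-31) = -30659; none is 0, so f has no rational root and is therefore irreducible over Q (a cubic with no linear factor over a field is irreducible). For an irreducible cubic, the Galois group is A_3 or S_3 according as the discriminant disc(f) = -4a^3 - 27b^2 = -4·(29)^3 - 27·(31)^2 = -123503 is or is not a square in Q. Here disc(f) = -123503 is not a perfect square in Q, so the Galois group of f over Q is not contained in A_3 and must be all of S_3. The splitting field has degree |S_3| = 6 over Q, so [K : Q] = 6.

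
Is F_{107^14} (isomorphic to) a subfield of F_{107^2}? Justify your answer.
No: F_{107^14} is not a subfield of F_{107^2}

F_{p^m} embeds in F_{p^n} iff m | n. Here 14 ∤ 2 (since 2 = 0·14 + 2 with remainder 2 ≠ 0), so F_{107^14} is not a subfield of F_{107^2}. Equivalently: if it were, the tower law would give 14 = [F_{107^14}:F_107] dividing [F_{107^2}:F_107] = 2, contradiction.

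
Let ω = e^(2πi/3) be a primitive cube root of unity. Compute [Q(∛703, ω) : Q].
[Q(∛703, ω) : Q] = 6

[Q(∛703):Q] = 3 (min poly x^3 - 703, irreducible since 703 is not a perfect cube). [Q(ω):Q] = 2 (min poly x^2 + x + 1). Since Q(∛703) ⊂ R and ω ∉ R, we have ω ∉ Q(∛703), so x^2 + x + 1 remains irreducible over Q(∛703) and [Q(∛703, ω) : Q(∛703)] = 2. By the tower law, [Q(∛703, ω) : Q] = 3 · 2 = 6. (In fact Q(∛703, ω) is the splitting field of x^3 - 703 over Q.)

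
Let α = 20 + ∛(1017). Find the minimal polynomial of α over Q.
m_α(x) = x^3 - 60x^2 + 1200x - 9017

Set β = α - 20 = ∛(1017), so β^3 = 1017. Then (α - 20)^3 - 1017 = 0, i.e. α is a root of g(x) = (x - 20)^3 - 1017 = x^3 - 60x^2 + 1200x - 9017. Since g(x) = h(x - 20) where h(x) = x^3 - 1017, and h is irreducible over Q (because 1017 is not a perfect cube, so h has no rational root, and a monic cubic with no rational root is irreducible), g is also irreducible (irreducibility is preserved under the substitution x → x - 20). Hence m_α(x) = x^3 - 60x^2 + 1200x - 9017.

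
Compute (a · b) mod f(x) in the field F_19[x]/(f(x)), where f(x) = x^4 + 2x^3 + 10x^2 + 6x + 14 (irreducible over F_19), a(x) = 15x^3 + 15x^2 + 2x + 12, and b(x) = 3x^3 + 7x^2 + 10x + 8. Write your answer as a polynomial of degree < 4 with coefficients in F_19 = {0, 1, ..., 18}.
a · b ≡ 11x^3 + 6x^2 + 10x + 14 (mod f(x))

Multiply in F_19[x]: a(x)·b(x) = (15x^3 + 15x^2 + 2x + 12)·(3x^3 + 7x^2 + 10x + 8) = 7x^6 + 17x^5 + 14x^4 + 16x^3 + 15x^2 + 3x + 1. This has degree ≥ 4, so divide by f(x) over F_19: 7x^6 + 17x^5 + 14x^4 + 16x^3 + 15x^2 + 3x + 1 = (7x^2 + 3x + 14)·(x^4 + 2x^3 + 10x^2 + 6x + 14) + (11x^3 + 6x^2 + 10x + 14). Hence a·b ≡ 11x^3 + 6x^2 + 10x + 14 (mod f). (F_19[x]/(f) is a field with 19^4 = 130321 elements since f is irreducible of degree 4.)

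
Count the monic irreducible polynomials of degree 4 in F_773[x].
There are 89260077078 monic irreducible polynomials of degree 4 over F_773

Each element of F_{773^4} that lies in no proper subfield is a root of exactly one monic irreducible of degree 4 over F_773, and each such polynomial has 4 distinct roots in F_{773^4}. By Möbius inversion the count is N_773(4) = (1/4) Σ_{d|4} μ(4/d) · 773^d = (1/4)(μ(4)·773^1 + μ(2)·773^2 + μ(1)·773^4) = 357040308312/4 = 89260077078.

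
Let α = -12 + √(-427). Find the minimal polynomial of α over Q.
m_α(x) = x^2 + 24x + 571

From α + 12 = √(-427), squaring gives (α + 12)^2 = -427, i.e. α^2 + 24α + 144 = -427, so α^2 + 24α + 571 = 0. The discriminant of x^2 + 24x + 571 is (24)^2 - 4·(571) = 576 - 2284 = -1708, and 4·(-427) is not a perfect square in Q since -427 is squarefree and ≠ 1. Hence x^2 + 24x + 571 is irreducible over Q and is the minimal polynomial of α.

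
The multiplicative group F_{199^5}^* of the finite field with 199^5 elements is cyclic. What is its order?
|F_{199^5}^*| = 312079600998

F_{199^5} has 199^5 = 312079600999 elements; its multiplicative group consists of all nonzero elements, so |F_{199^5}^*| = 312079600999 - 1 = 312079600998. (It is cyclic since any finite subgroup of the multiplicative group of a field is cyclic.)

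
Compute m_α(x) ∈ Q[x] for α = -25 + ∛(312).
m_α(x) = x^3 + 75x^2 + 1875x + 15313

Set β = α + 25 = ∛(312), so β^3 = 312. Then (α + 25)^3 - 312 = 0, i.e. α is a root of g(x) = (x + 25)^3 - 312 = x^3 + 75x^2 + 1875x + 15313. Since g(x) = h(x + 25) where h(x) = x^3 - 312, and h is irreducible over Q (because 312 is not a perfect cube, so h has no rational root, and a monic cubic with no rational root is irreducible), g is also irreducible (irreducibility is preserved under the substitution x → x + 25). Hence m_α(x) = x^3 + 75x^2 + 1875x + 15313.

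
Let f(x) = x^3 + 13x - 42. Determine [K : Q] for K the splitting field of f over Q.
[K : Q] = 6

By the rational root test, any rational root of the monic integer polynomial f(x) = x^3 + 13x - 42 must be an integer dividing the constant term -42, i.e. one of ±{1, 2, 3, 6, 7, 14, 21, 42}. Evaluating: f(1) = -28, f(-1) = -56, f(2) = -8, f(-2) = -76, f(3) = 24, f(-3) = -108, f(6) = 252, f(-6) = -336, f(7) = 392, f(-7) = -476, f(14) = 2884, f(-14) = -2968, f(21) = 9492, f(-21) = -9576, f(42) = 74592, f(-42) = -74676; none is 0, so f has no rational root and is therefore irreducible over Q (a cubic with no linear factor over a field is irreducible). For an irreducible cubic, the Galois group is A_3 or S_3 according as the discriminant disc(f) = -4a^3 - 27b^2 = -4·(13)^3 - 27·(-42)^2 = -56416 is or is not a square in Q. Here disc(f) = -56416 is not a perfect square in Q, so the Galois group of f over Q is not contained in A_3 and must be all of S_3. The splitting field has degree |S_3| = 6 over Q, so [K : Q] = 6.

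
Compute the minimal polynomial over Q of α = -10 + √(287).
m_α(x) = x^2 + 20x - 187

From α + 10 = √(287), squaring gives (α + 10)^2 = 287, i.e. α^2 + 20α + 100 = 287, so α^2 + 20α - 187 = 0. The discriminant of x^2 + 20x - 187 is (20)^2 - 4·(-187) = 400 + 748 = 1148, and 4·(287) is not a perfect square in Q since 287 is squarefree and ≠ 1. Hence x^2 + 20x - 187 is irreducible over Q and is the minimal polynomial of α.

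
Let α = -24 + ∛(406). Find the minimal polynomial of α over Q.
m_α(x) = x^3 + 72x^2 + 1728x + 13418

Set β = α + 24 = ∛(406), so β^3 = 406. Then (α + 24)^3 - 406 = 0, i.e. α is a root of g(x) = (x + 24)^3 - 406 = x^3 + 72x^2 + 1728x + 13418. Since g(x) = h(x + 24) where h(x) = x^3 - 406, and h is irreducible over Q (because 406 is not a perfect cube, so h has no rational root, and a monic cubic with no rational root is irreducible), g is also irreducible (irreducibility is preserved under the substitution x → x + 24). Hence m_α(x) = x^3 + 72x^2 + 1728x + 13418.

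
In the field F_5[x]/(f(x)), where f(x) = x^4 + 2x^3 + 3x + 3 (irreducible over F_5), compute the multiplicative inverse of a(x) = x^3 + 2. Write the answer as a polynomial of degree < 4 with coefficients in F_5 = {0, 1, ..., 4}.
a(x)^(-1) ≡ 2x^3 + x^2 + x + 1 (mod f(x))

Since f is irreducible over F_5, F_5[x]/(f) is a field and a(x) ≠ 0 has an inverse. Apply the extended Euclidean algorithm to f(x) and a(x) in F_5[x]: f(x) = (x + 2)·a(x) + (x + 4);  a(x) = (x^2 + x + 1)·(x + 4) + (3). The last nonzero remainder is the constant 3 = gcd(f, a) in F_5. Back-substituting through the division chain expresses 3 = s(x)·a(x) + t(x)·f(x) with s(x) ≡ x^3 + 3x^2 + 3x + 3 (mod f), so (x^3 + 3x^2 + 3x + 3)·a(x) ≡ 3 (mod f). Multiplying by 3^(-1) ≡ 2 in F_5 gives a(x)^(-1) ≡ 2·(x^3 + 3x^2 + 3x + 3) ≡ 2x^3 + x^2 + x + 1 (mod f). Check: (x^3 + 2)·(2x^3 + x^2 + x + 1) = 2x^6 + x^5 + x^4 + 2x^2 + 2x + 2 ≡ 1 (mod x^4 + 2x^3 + 3x + 3).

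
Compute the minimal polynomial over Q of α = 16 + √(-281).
m_α(x) = x^2 - 32x + 537

From α - 16 = √(-281), squaring gives (α - 16)^2 = -281, i.e. α^2 - 32α + 256 = -281, so α^2 - 32α + 537 = 0. The discriminant of x^2 - 32x + 537 is (-32)^2 - 4·(537) = 1024 - 2148 = -1124, and 4·(-281) is not a perfect square in Q since -281 is squarefree and ≠ 1. Hence x^2 - 32x + 537 is irreducible over Q and is the minimal polynomial of α.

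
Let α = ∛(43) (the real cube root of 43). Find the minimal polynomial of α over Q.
m_α(x) = x^3 - 43

α satisfies α^3 = 43, so x^3 - 43 annihilates α. By the rational root test, a rational root p/q (in lowest terms) of x^3 - 43 would satisfy p^3 = 43 q^3, forcing q = 1 and p^3 = 43; but 43 is not a perfect cube, contradiction. A monic cubic over Q with no rational root is irreducible (any nontrivial factorization would include a linear factor). Hence x^3 - 43 is the minimal polynomial of α, and in particular [Q(α):Q] = 3.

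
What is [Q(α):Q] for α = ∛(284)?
[Q(α):Q] = 3

The minimal polynomial of α is x^3 - 284, irreducible over Q since 284 is not a perfect cube (so x^3 - 284 has no rational root). Hence [Q(α):Q] = deg(m_α) = 3.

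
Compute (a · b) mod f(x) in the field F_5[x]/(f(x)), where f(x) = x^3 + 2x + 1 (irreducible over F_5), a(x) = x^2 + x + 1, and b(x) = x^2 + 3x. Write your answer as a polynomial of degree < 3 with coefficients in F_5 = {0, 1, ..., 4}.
a · b ≡ 2x^2 + 4x + 1 (mod f(x))

Multiply in F_5[x]: a(x)·b(x) = (x^2 + x + 1)·(x^2 + 3x) = x^4 + 4x^3 + 4x^2 + 3x. This has degree ≥ 3, so divide by f(x) over F_5: x^4 + 4x^3 + 4x^2 + 3x = (x + 4)·(x^3 + 2x + 1) + (2x^2 + 4x + 1). Hence a·b ≡ 2x^2 + 4x + 1 (mod f). (F_5[x]/(f) is a field with 5^3 = 125 elements since f is irreducible of degree 3.)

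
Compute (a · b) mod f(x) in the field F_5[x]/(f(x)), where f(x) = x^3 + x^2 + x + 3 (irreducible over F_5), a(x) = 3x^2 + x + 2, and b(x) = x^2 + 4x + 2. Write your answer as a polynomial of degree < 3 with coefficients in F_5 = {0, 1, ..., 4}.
a · b ≡ 4x^2 + x + 4 (mod f(x))

Multiply in F_5[x]: a(x)·b(x) = (3x^2 + x + 2)·(x^2 + 4x + 2) = 3x^4 + 3x^3 + 2x^2 + 4. This has degree ≥ 3, so divide by f(x) over F_5: 3x^4 + 3x^3 + 2x^2 + 4 = (3x)·(x^3 + x^2 + x + 3) + (4x^2 + x + 4). Hence a·b ≡ 4x^2 + x + 4 (mod f). (F_5[x]/(f) is a field with 5^3 = 125 elements since f is irreducible of degree 3.)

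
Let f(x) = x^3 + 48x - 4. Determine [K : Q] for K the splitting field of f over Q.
[K : Q] = 6

By the rational root test, any rational root of the monic integer polynomial f(x) = x^3 + 48x - 4 must be an integer dividing the constant term -4, i.e. one of ±{1, 2, 4}. Evaluating: f(1) = 45, f(-1) = -53, f(2) = 100, f(-2) = -108, f(4) = 252, f(-4) = -260; none is 0, so f has no rational root and is therefore irreducible over Q (a cubic with no linear factor over a field is irreducible). For an irreducible cubic, the Galois group is A_3 or S_3 according as the discriminant disc(f) = -4a^3 - 27b^2 = -4·(48)^3 - 27·(-4)^2 = -442800 is or is not a square in Q. Here disc(f) = -442800 is not a perfect square in Q, so the Galois group of f over Q is not contained in A_3 and must be all of S_3. The splitting field has degree |S_3| = 6 over Q, so [K : Q] = 6.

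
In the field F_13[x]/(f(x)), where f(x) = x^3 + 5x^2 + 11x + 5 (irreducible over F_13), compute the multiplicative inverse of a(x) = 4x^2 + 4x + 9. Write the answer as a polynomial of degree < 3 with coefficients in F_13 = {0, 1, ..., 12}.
a(x)^(-1) ≡ 8x^2 + 5x + 8 (mod f(x))

Since f is irreducible over F_13, F_13[x]/(f) is a field and a(x) ≠ 0 has an inverse. Apply the extended Euclidean algorithm to f(x) and a(x) in F_13[x]: f(x) = (10x + 1)·a(x) + (8x + 9);  a(x) = (7x + 4)·(8x + 9) + (12). The last nonzero remainder is the constant 12 = gcd(f, a) in F_13. Back-substituting through the division chain expresses 12 = s(x)·a(x) + t(x)·f(x) with s(x) ≡ 5x^2 + 8x + 5 (mod f), so (5x^2 + 8x + 5)·a(x) ≡ 12 (mod f). Multiplying by 12^(-1) ≡ 12 in F_13 gives a(x)^(-1) ≡ 12·(5x^2 + 8x + 5) ≡ 8x^2 + 5x + 8 (mod f). Check: (4x^2 + 4x + 9)·(8x^2 + 5x + 8) = 6x^4 + 7x^2 + 12x + 7 ≡ 1 (mod x^3 + 5x^2 + 11x + 5).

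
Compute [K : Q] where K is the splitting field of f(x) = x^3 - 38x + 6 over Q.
[K : Q] = 6

By the rational root test, any rational root of the monic integer polynomial f(x) = x^3 - 38x + 6 must be an integer dividing the constant term 6, i.e. one of ±{1, 2, 3, 6}. Evaluating: f(1) = -31, f(-1) = 43, f(2) = -62, f(-2) = 74, f(3) = -81, f(-3) = 93, f(6) = -6, f(-6) = 18; none is 0, so f has no rational root and is therefore irreducible over Q (a cubic with no linear factor over a field is irreducible). For an irreducible cubic, the Galois group is A_3 or S_3 according as the discriminant disc(f) = -4a^3 - 27b^2 = -4·(-38)^3 - 27·(6)^2 = 218516 is or is not a square in Q. Here disc(f) = 218516 is not a perfect square in Q, so the Galois group of f over Q is not contained in A_3 and must be all of S_3. The splitting field has degree |S_3| = 6 over Q, so [K : Q] = 6.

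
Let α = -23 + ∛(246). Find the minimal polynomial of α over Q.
m_α(x) = x^3 + 69x^2 + 1587x + 11921

Set β = α + 23 = ∛(246), so β^3 = 246. Then (α + 23)^3 - 246 = 0, i.e. α is a root of g(x) = (x + 23)^3 - 246 = x^3 + 69x^2 + 1587x + 11921. Since g(x) = h(x + 23) where h(x) = x^3 - 246, and h is irreducible over Q (because 246 is not a perfect cube, so h has no rational root, and a monic cubic with no rational root is irreducible), g is also irreducible (irreducibility is preserved under the substitution x → x + 23). Hence m_α(x) = x^3 + 69x^2 + 1587x + 11921.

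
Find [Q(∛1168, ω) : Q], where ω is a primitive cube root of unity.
[Q(∛1168, ω) : Q] = 6

[Q(∛1168):Q] = 3 (min poly x^3 - 1168, irreducible since 1168 is not a perfect cube). [Q(ω):Q] = 2 (min poly x^2 + x + 1). Since Q(∛1168) ⊂ R and ω ∉ R, we have ω ∉ Q(∛1168), so x^2 + x + 1 remains irreducible over Q(∛1168) and [Q(∛1168, ω) : Q(∛1168)] = 2. By the tower law, [Q(∛1168, ω) : Q] = 3 · 2 = 6. (In fact Q(∛1168, ω) is the splitting field of x^3 - 1168 over Q.)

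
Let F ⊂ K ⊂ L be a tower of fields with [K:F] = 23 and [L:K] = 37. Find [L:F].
[L:F] = 851

The tower law says that for any tower of field extensions F ⊂ K ⊂ L with finite degrees, [L:F] = [L:K] · [K:F]. Here this gives [L:F] = 37 · 23 = 851.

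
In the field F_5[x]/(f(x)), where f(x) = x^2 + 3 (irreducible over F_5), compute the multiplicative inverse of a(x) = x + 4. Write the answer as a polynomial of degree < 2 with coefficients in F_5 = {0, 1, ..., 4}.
a(x)^(-1) ≡ x + 1 (mod f(x))

Since f is irreducible over F_5, F_5[x]/(f) is a field and a(x) ≠ 0 has an inverse. Apply the extended Euclidean algorithm to f(x) and a(x) in F_5[x]: f(x) = (x + 1)·a(x) + (4). The last nonzero remainder is the constant 4 = gcd(f, a) in F_5. Back-substituting through the division chain expresses 4 = s(x)·a(x) + t(x)·f(x) with s(x) ≡ 4x + 4 (mod f), so (4x + 4)·a(x) ≡ 4 (mod f). Multiplying by 4^(-1) ≡ 4 in F_5 gives a(x)^(-1) ≡ 4·(4x + 4) ≡ x + 1 (mod f). Check: (x + 4)·(x + 1) = x^2 + 4 ≡ 1 (mod x^2 + 3).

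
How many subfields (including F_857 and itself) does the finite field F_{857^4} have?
F_{857^4} has 3 subfields

The subfields of F_{p^n} are exactly the fields F_{p^d} for d | n (each is the fixed field of the unique index-d subgroup of Gal(F_{p^n}/F_p) ≅ Z/nZ). The divisors of n = 4 are {1, 2, 4}, giving 3 subfields: F_{857^1}, F_{857^2}, F_{857^4}.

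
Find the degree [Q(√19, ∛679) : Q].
[Q(√19, ∛679) : Q] = 6

Let L = Q(√19, ∛679). Since Q(√19) ⊂ L and [Q(√19):Q] = 2, the tower law gives 2 | [L:Q]. Likewise Q(∛679) ⊂ L with [Q(∛679):Q] = 3 (because 679 is not a perfect cube), so 3 | [L:Q]. As gcd(2,3) = 1, [L:Q] is divisible by 6. Conversely L is generated over Q by √19 and ∛679, so [L:Q] ≤ 2·3 = 6. Therefore [Q(√19, ∛679) : Q] = 6.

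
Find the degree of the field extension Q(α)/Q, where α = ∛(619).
[Q(α):Q] = 3

The minimal polynomial of α is x^3 - 619, irreducible over Q since 619 is not a perfect cube (so x^3 - 619 has no rational root). Hence [Q(α):Q] = deg(m_α) = 3.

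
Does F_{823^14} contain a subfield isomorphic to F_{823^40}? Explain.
No: F_{823^40} is not a subfield of F_{823^14}

F_{p^m} embeds in F_{p^n} iff m | n. Here 40 ∤ 14 (since 14 = 0·40 + 14 with remainder 14 ≠ 0), so F_{823^40} is not a subfield of F_{823^14}. Equivalently: if it were, the tower law would give 40 = [F_{823^40}:F_823] dividing [F_{823^14}:F_823] = 14, contradiction.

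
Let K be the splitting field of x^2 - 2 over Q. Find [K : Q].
[K : Q] = 2

f(x) = x^2 - 2 factors as (x - √2)(x + √2). The splitting field is K = Q(√2). Since 2 is squarefree and > 1, it is not a perfect square, so x^2 - 2 is irreducible over Q and [Q(√2) : Q] = 2. Hence [K : Q] = 2.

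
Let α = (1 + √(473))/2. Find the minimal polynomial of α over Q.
m_α(x) = x^2 - x - 118

From 2α - 1 = √(473), squaring gives (2α - 1)^2 = 473, i.e. 4α^2 - 4α + 1 = 473, so α^2 - α + (1 - 473)/4 = 0. Since 473 ≡ 1 (mod 4), (1 - 473)/4 = -118 ∈ Z. The polynomial x^2 - x - 118 has discriminant 1 - 4·(-118) = 473, which is not a perfect square in Q (d = 473 is squarefree and ≠ 1), so x^2 - x - 118 is irreducible over Q. It is the minimal polynomial of α.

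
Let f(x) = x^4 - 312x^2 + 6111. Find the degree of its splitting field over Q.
[K : Q] = 4

Solving the quadratic in x^2: x^2 = (312 ± √(312^2 - 4·6111))/2 = (312 ± √72900)/2 = (312 ± 270)/2, giving x^2 = 291 or x^2 = 21. So f(x) = (x^2 - 291)(x^2 - 21) and the roots of f are ±√291, ±√21. Hence the splitting field is K = Q(√291, √21). Since 291 and 21 are distinct squarefree integers > 1, their product 6111 is not a perfect square, so √21 ∉ Q(√291). By the tower law [K:Q] = [Q(√291,√21):Q(√291)] · [Q(√291):Q] = 2 · 2 = 4.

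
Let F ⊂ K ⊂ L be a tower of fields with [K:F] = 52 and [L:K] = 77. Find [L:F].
[L:F] = 4004

The tower law says that for any tower of field extensions F ⊂ K ⊂ L with finite degrees, [L:F] = [L:K] · [K:F]. Here this gives [L:F] = 77 · 52 = 4004.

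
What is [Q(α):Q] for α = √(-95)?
[Q(α):Q] = 2

[Q(α):Q] equals the degree of the minimal polynomial of α. Here α^2 = -95 and x^2 + 95 is irreducible (d = -95 is squarefree, ≠ 1, hence not a square), so deg(m_α) = 2. Thus [Q(α):Q] = 2.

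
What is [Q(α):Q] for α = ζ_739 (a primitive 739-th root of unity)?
[Q(α):Q] = 738

The minimal polynomial of ζ_739 over Q is the 739-th cyclotomic polynomial Φ_739(x), which is irreducible over Q and has degree φ(739) = 738. Hence [Q(α):Q] = φ(739) = 738.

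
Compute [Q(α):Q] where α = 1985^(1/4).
[Q(α):Q] = 4

α is a root of x^4 - 1985. By Eisenstein's criterion at the prime p = 5 (which divides the constant term 1985 but p^2 = 25 does not, since 1985 is squarefree), x^4 - 1985 is irreducible over Q. Hence [Q(α):Q] = 4.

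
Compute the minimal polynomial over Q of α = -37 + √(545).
m_α(x) = x^2 + 74x + 824

From α + 37 = √(545), squaring gives (α + 37)^2 = 545, i.e. α^2 + 74α + 1369 = 545, so α^2 + 74α + 824 = 0. The discriminant of x^2 + 74x + 824 is (74)^2 - 4·(824) = 5476 - 3296 = 2180, and 4·(545) is not a perfect square in Q since 545 is squarefree and ≠ 1. Hence x^2 + 74x + 824 is irreducible over Q and is the minimal polynomial of α.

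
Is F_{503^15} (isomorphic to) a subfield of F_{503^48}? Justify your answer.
No: F_{503^15} is not a subfield of F_{503^48}

F_{p^m} embeds in F_{p^n} iff m | n. Here 15 ∤ 48 (since 48 = 3·15 + 3 with remainder 3 ≠ 0), so F_{503^15} is not a subfield of F_{503^48}. Equivalently: if it were, the tower law would give 15 = [F_{503^15}:F_503] dividing [F_{503^48}:F_503] = 48, contradiction.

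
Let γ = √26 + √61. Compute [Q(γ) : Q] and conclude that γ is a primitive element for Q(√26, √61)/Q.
[Q(γ) : Q] = 4 (equivalently, Q(γ) = Q(√26, √61))

Obviously Q(γ) ⊆ Q(√26, √61), and [Q(√26, √61):Q] = 4 (since 26, 61 are distinct squarefree integers > 1 with 1586 not a perfect square). To show equality we compute the minimal polynomial of γ. From γ = √26 + √61: γ^2 = 26 + 2√(1586) + 61 = 87 + 2√(1586), so γ^2 - 87 = 2√(1586); squaring, (γ^2 - 87)^2 = 4·1586, i.e. γ^4 - 174γ^2 + 7569 - 6344 = 0, i.e. γ^4 - 174γ^2 + 1225 = 0. So γ is a root of x^4 - 174x^2 + 1225. This polynomial is irreducible over Q: it has no rational root (each ±√26 ± √61 is irrational), and any factorization into two quadratics over Q would force √(1586) ∈ Q (pairing opposite roots) or √26, √61 ∈ Q (other pairings), all impossible. Hence [Q(γ):Q] = 4 = [Q(√26, √61):Q], so Q(γ) = Q(√26, √61).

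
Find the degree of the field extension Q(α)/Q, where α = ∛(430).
[Q(α):Q] = 3

The minimal polynomial of α is x^3 - 430, irreducible over Q since 430 is not a perfect cube (so x^3 - 430 has no rational root). Hence [Q(α):Q] = deg(m_α) = 3.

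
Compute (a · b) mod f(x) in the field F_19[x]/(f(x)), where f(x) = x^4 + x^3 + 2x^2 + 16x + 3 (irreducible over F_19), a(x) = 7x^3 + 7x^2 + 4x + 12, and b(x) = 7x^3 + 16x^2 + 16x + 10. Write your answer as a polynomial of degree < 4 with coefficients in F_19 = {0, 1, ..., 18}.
a · b ≡ 2x^3 + 13x^2 + 3x + 13 (mod f(x))

Multiply in F_19[x]: a(x)·b(x) = (7x^3 + 7x^2 + 4x + 12)·(7x^3 + 16x^2 + 16x + 10) = 11x^6 + 9x^5 + 5x^4 + 7x^3 + 3x^2 + 4x + 6. This has degree ≥ 4, so divide by f(x) over F_19: 11x^6 + 9x^5 + 5x^4 + 7x^3 + 3x^2 + 4x + 6 = (11x^2 + 17x + 4)·(x^4 + x^3 + 2x^2 + 16x + 3) + (2x^3 + 13x^2 + 3x + 13). Hence a·b ≡ 2x^3 + 13x^2 + 3x + 13 (mod f). (F_19[x]/(f) is a field with 19^4 = 130321 elements since f is irreducible of degree 4.)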